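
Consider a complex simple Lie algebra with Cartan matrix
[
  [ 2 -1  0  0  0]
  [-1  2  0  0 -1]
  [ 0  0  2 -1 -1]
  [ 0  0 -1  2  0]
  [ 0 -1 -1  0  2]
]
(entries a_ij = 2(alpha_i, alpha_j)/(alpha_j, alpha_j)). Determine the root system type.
A5

The matrix has rank 5 with 2's on the diagonal. Reading the off-diagonal entries as Dynkin edges (a single edge where a_ij = a_ji = -1; a double or triple edge where a_ij * a_ji = 2 or 3), the diagram is a chain of 5 nodes with single edges (A_5). One simple-root ordering that puts it in standard form is (alpha_1, alpha_2, alpha_5, alpha_3, alpha_4). So the algebra is type A_5, i.e. sl(6).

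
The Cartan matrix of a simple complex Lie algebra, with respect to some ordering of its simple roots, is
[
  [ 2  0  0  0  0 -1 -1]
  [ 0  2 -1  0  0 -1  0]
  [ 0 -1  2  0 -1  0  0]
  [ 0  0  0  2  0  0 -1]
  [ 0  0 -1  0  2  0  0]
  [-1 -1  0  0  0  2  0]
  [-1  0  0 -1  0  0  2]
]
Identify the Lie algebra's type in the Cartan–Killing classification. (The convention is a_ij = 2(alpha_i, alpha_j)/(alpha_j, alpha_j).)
A_7

The matrix has rank 7 with 2's on the diagonal. Reading the off-diagonal entries as Dynkin edges (a single edge where a_ij = a_ji = -1; a double or triple edge where a_ij * a_ji = 2 or 3), the diagram is a chain of 7 nodes with single edges (A_7). One simple-root ordering that puts it in standard form is (alpha_4, alpha_7, alpha_1, alpha_6, alpha_2, alpha_3, alpha_5). So the algebra is type A_7, i.e. sl(8).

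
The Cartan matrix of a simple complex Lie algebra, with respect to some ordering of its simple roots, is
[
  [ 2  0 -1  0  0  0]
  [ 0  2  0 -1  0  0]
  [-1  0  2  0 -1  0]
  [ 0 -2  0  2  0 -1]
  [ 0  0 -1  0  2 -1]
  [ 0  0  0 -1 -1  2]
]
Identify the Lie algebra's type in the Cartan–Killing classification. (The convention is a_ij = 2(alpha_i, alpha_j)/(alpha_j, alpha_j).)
The matrix has rank 6 with 2's on the diagonal. Reading the off-diagonal entries as Dynkin edges (a single edge where a_ij = a_ji = -1; a double or triple edge where a_ij * a_ji = 2 or 3), the diagram is a chain of 6 nodes with a double edge at one end; the terminal node there is the unique short simple root (B_6). One simple-root ordering that puts it in standard form is (alpha_1, alpha_3, alpha_5, alpha_6, alpha_4, alpha_2). So the algebra is type B_6, i.e. so(13).

B_6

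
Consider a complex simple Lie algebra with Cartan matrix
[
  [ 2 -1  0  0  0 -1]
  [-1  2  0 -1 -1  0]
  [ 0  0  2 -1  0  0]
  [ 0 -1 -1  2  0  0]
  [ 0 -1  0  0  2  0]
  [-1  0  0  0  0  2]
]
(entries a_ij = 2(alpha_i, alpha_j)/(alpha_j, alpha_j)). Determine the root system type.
E_6

The matrix has rank 6 with 2's on the diagonal. Reading the off-diagonal entries as Dynkin edges (a single edge where a_ij = a_ji = -1; a double or triple edge where a_ij * a_ji = 2 or 3), the diagram is a chain of 5 nodes with one extra node attached to the third node from one end (E_6). One simple-root ordering that puts it in standard form is (alpha_3, alpha_5, alpha_4, alpha_2, alpha_1, alpha_6). So the algebra is type E_6.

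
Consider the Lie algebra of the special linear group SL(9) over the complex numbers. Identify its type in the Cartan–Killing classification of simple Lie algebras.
This is sl(9), which has dimension 9^2 - 1 = 80 and rank 9 - 1 = 8 (a Cartan subalgebra is the diagonal traceless matrices). In the classification of classical Lie algebras, the special linear algebra sl(n+1) has type A_n; here n = 8, so the Dynkin diagram is a chain of 8 nodes with single edges (A_8). Hence the type is A_8.

type A_8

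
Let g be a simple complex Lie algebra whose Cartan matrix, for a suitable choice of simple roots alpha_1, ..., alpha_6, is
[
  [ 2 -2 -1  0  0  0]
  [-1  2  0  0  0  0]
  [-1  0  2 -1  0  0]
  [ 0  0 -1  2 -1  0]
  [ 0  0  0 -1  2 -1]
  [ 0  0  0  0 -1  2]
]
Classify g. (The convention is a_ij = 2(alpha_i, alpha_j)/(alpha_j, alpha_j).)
The matrix has rank 6 with 2's on the diagonal. Reading the off-diagonal entries as Dynkin edges (a single edge where a_ij = a_ji = -1; a double or triple edge where a_ij * a_ji = 2 or 3), the diagram is a chain of 6 nodes with a double edge at one end; the terminal node there is the unique short simple root (B_6). One simple-root ordering that puts it in standard form is (alpha_6, alpha_5, alpha_4, alpha_3, alpha_1, alpha_2). So the algebra is type B_6, i.e. so(13).

type B_6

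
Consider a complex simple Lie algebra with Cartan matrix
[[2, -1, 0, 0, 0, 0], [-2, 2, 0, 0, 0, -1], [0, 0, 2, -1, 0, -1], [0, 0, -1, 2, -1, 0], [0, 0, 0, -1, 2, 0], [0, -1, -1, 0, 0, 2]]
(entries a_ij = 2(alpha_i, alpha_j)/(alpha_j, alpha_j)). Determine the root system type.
B_6 (so(13))

The matrix has rank 6 with 2's on the diagonal. Reading the off-diagonal entries as Dynkin edges (a single edge where a_ij = a_ji = -1; a double or triple edge where a_ij * a_ji = 2 or 3), the diagram is a chain of 6 nodes with a double edge at one end; the terminal node there is the unique short simple root (B_6). One simple-root ordering that puts it in standard form is (alpha_5, alpha_4, alpha_3, alpha_6, alpha_2, alpha_1). So the algebra is type B_6, i.e. so(13).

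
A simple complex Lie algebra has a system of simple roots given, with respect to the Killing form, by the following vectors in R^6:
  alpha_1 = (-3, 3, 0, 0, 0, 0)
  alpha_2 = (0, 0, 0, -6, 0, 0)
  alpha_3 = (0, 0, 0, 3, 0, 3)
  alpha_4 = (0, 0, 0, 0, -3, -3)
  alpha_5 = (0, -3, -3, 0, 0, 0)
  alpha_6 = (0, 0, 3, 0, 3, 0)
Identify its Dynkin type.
C_6

Compute the Cartan integers a_ij = 2(alpha_i, alpha_j)/(alpha_j, alpha_j); the resulting 6x6 Cartan matrix is
[[2, 0, 0, 0, -1, 0], [0, 2, -2, 0, 0, 0], [0, -1, 2, -1, 0, 0], [0, 0, -1, 2, 0, -1], [-1, 0, 0, 0, 2, -1], [0, 0, 0, -1, -1, 2]].
The roots have two lengths (squared-length ratio 2:1); the short ones are alpha_{1,3,4,5,6}. The associated Dynkin diagram is a chain of 6 nodes with a double edge at one end; the terminal node there is the unique long simple root (C_6), so the type is C_6 (the algebra sp(12)).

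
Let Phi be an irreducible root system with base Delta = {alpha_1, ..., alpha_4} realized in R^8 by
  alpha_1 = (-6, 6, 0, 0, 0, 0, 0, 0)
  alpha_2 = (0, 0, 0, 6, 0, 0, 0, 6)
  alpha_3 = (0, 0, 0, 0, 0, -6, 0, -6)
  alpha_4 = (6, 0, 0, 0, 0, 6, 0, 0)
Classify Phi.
type A_4

Compute the Cartan integers a_ij = 2(alpha_i, alpha_j)/(alpha_j, alpha_j); the resulting 4x4 Cartan matrix is
[[2, 0, 0, -1], [0, 2, -1, 0], [0, -1, 2, -1], [-1, 0, -1, 2]].
All simple roots have the same length, so the diagram is simply laced. The associated Dynkin diagram is a chain of 4 nodes with single edges (A_4), so the type is A_4 (the algebra sl(5)).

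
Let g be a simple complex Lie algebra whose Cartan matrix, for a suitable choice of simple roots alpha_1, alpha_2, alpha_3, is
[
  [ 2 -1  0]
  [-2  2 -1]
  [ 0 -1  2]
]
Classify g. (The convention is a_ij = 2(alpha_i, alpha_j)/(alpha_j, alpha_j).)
B3

The matrix has rank 3 with 2's on the diagonal. Reading the off-diagonal entries as Dynkin edges (a single edge where a_ij = a_ji = -1; a double or triple edge where a_ij * a_ji = 2 or 3), the diagram is a chain of 3 nodes with a double edge at one end; the terminal node there is the unique short simple root (B_3). One simple-root ordering that puts it in standard form is (alpha_3, alpha_2, alpha_1). So the algebra is type B_3, i.e. so(7).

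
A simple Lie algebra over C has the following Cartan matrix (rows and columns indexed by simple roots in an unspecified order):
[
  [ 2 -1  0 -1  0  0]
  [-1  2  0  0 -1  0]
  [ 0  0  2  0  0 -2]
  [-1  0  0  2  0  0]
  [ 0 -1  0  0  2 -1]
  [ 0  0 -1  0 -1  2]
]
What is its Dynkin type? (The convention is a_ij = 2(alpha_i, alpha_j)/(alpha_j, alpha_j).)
The matrix has rank 6 with 2's on the diagonal. Reading the off-diagonal entries as Dynkin edges (a single edge where a_ij = a_ji = -1; a double or triple edge where a_ij * a_ji = 2 or 3), the diagram is a chain of 6 nodes with a double edge at one end; the terminal node there is the unique long simple root (C_6). One simple-root ordering that puts it in standard form is (alpha_4, alpha_1, alpha_2, alpha_5, alpha_6, alpha_3). So the algebra is type C_6, i.e. sp(12).

type C_6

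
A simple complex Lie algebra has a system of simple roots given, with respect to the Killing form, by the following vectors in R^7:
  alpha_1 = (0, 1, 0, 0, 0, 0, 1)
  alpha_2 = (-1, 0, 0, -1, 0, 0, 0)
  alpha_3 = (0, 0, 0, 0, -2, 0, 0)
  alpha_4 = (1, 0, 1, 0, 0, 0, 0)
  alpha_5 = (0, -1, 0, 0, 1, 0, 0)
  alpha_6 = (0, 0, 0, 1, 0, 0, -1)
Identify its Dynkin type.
C_6 (sp(12))

Compute the Cartan integers a_ij = 2(alpha_i, alpha_j)/(alpha_j, alpha_j); the resulting 6x6 Cartan matrix is
[[2, 0, 0, 0, -1, -1], [0, 2, 0, -1, 0, -1], [0, 0, 2, 0, -2, 0], [0, -1, 0, 2, 0, 0], [-1, 0, -1, 0, 2, 0], [-1, -1, 0, 0, 0, 2]].
The roots have two lengths (squared-length ratio 2:1); the short ones are alpha_{1,2,4,5,6}. The associated Dynkin diagram is a chain of 6 nodes with a double edge at one end; the terminal node there is the unique long simple root (C_6), so the type is C_6 (the algebra sp(12)).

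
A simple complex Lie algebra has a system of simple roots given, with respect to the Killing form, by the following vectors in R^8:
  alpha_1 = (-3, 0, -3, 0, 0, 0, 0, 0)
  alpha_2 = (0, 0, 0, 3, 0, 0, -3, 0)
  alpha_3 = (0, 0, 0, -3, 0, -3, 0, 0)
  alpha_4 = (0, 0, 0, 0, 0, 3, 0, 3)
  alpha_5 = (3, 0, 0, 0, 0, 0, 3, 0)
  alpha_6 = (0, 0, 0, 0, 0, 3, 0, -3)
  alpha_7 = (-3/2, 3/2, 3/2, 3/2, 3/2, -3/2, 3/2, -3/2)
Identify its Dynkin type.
Compute the Cartan integers a_ij = 2(alpha_i, alpha_j)/(alpha_j, alpha_j); the resulting 7x7 Cartan matrix is
[[2, 0, 0, 0, -1, 0, 0], [0, 2, -1, 0, -1, 0, 0], [0, -1, 2, -1, 0, -1, 0], [0, 0, -1, 2, 0, 0, -1], [-1, -1, 0, 0, 2, 0, 0], [0, 0, -1, 0, 0, 2, 0], [0, 0, 0, -1, 0, 0, 2]].
All simple roots have the same length, so the diagram is simply laced. The associated Dynkin diagram is a chain of 6 nodes with one extra node attached to the third node from one end (E_7), so the type is E_7.

type E_7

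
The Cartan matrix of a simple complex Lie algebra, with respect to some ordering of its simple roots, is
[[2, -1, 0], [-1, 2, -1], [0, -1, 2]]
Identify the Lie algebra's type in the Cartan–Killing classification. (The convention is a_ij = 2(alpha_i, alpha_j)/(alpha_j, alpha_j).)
The matrix has rank 3 with 2's on the diagonal. Reading the off-diagonal entries as Dynkin edges (a single edge where a_ij = a_ji = -1; a double or triple edge where a_ij * a_ji = 2 or 3), the diagram is a chain of 3 nodes with single edges (A_3). One simple-root ordering that puts it in standard form is (alpha_1, alpha_2, alpha_3). So the algebra is type A_3, i.e. sl(4).

A_3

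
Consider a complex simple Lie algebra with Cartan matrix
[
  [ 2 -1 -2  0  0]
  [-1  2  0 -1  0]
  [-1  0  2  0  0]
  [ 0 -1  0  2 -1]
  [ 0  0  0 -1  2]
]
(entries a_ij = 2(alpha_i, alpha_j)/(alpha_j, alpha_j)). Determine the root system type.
B_5

The matrix has rank 5 with 2's on the diagonal. Reading the off-diagonal entries as Dynkin edges (a single edge where a_ij = a_ji = -1; a double or triple edge where a_ij * a_ji = 2 or 3), the diagram is a chain of 5 nodes with a double edge at one end; the terminal node there is the unique short simple root (B_5). One simple-root ordering that puts it in standard form is (alpha_5, alpha_4, alpha_2, alpha_1, alpha_3). So the algebra is type B_5, i.e. so(11).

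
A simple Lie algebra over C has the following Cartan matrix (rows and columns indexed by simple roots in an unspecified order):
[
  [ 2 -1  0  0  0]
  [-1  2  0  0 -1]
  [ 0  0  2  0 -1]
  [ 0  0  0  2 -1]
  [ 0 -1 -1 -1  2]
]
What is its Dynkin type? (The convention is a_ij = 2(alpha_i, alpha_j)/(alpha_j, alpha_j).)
The matrix has rank 5 with 2's on the diagonal. Reading the off-diagonal entries as Dynkin edges (a single edge where a_ij = a_ji = -1; a double or triple edge where a_ij * a_ji = 2 or 3), the diagram is a chain of 3 nodes with a fork of two nodes at one end (D_5). One simple-root ordering that puts it in standard form is (alpha_1, alpha_2, alpha_5, alpha_4, alpha_3). So the algebra is type D_5, i.e. so(10).

type D_5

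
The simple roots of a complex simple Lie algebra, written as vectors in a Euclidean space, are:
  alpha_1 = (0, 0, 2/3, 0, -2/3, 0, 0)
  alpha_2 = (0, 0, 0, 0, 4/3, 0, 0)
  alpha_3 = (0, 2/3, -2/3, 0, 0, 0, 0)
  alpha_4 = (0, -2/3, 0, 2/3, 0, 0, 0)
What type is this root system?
Compute the Cartan integers a_ij = 2(alpha_i, alpha_j)/(alpha_j, alpha_j); the resulting 4x4 Cartan matrix is
[[2, -1, -1, 0], [-2, 2, 0, 0], [-1, 0, 2, -1], [0, 0, -1, 2]].
The roots have two lengths (squared-length ratio 2:1); the short ones are alpha_{1,3,4}. The associated Dynkin diagram is a chain of 4 nodes with a double edge at one end; the terminal node there is the unique long simple root (C_4), so the type is C_4 (the algebra sp(8)).

C4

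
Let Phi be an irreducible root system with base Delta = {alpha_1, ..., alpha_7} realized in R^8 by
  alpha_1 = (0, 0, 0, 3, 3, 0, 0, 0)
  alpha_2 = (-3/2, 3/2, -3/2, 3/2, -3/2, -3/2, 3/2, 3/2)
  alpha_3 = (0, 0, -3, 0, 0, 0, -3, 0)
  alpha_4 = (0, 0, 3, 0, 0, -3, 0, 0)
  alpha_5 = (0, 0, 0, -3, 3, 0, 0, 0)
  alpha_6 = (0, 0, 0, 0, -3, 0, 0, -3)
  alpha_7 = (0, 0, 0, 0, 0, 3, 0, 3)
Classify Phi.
E7

Compute the Cartan integers a_ij = 2(alpha_i, alpha_j)/(alpha_j, alpha_j); the resulting 7x7 Cartan matrix is
[[2, 0, 0, 0, 0, -1, 0], [0, 2, 0, 0, -1, 0, 0], [0, 0, 2, -1, 0, 0, 0], [0, 0, -1, 2, 0, 0, -1], [0, -1, 0, 0, 2, -1, 0], [-1, 0, 0, 0, -1, 2, -1], [0, 0, 0, -1, 0, -1, 2]].
All simple roots have the same length, so the diagram is simply laced. The associated Dynkin diagram is a chain of 6 nodes with one extra node attached to the third node from one end (E_7), so the type is E_7.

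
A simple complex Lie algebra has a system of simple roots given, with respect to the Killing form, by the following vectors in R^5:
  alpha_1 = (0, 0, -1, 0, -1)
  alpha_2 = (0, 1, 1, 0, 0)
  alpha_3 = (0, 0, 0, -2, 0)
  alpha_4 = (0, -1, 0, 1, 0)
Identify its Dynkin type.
Compute the Cartan integers a_ij = 2(alpha_i, alpha_j)/(alpha_j, alpha_j); the resulting 4x4 Cartan matrix is
[[2, -1, 0, 0], [-1, 2, 0, -1], [0, 0, 2, -2], [0, -1, -1, 2]].
The roots have two lengths (squared-length ratio 2:1); the short ones are alpha_{1,2,4}. The associated Dynkin diagram is a chain of 4 nodes with a double edge at one end; the terminal node there is the unique long simple root (C_4), so the type is C_4 (the algebra sp(8)).

type C_4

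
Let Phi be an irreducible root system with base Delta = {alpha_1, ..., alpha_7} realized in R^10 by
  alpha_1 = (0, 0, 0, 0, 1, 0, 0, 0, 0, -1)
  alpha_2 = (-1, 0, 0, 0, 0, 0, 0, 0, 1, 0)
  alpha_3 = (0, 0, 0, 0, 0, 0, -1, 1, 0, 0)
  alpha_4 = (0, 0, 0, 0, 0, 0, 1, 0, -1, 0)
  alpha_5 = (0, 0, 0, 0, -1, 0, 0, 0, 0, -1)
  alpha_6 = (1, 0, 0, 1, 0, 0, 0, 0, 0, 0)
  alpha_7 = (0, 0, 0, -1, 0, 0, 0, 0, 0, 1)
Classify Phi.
Compute the Cartan integers a_ij = 2(alpha_i, alpha_j)/(alpha_j, alpha_j); the resulting 7x7 Cartan matrix is
[[2, 0, 0, 0, 0, 0, -1], [0, 2, 0, -1, 0, -1, 0], [0, 0, 2, -1, 0, 0, 0], [0, -1, -1, 2, 0, 0, 0], [0, 0, 0, 0, 2, 0, -1], [0, -1, 0, 0, 0, 2, -1], [-1, 0, 0, 0, -1, -1, 2]].
All simple roots have the same length, so the diagram is simply laced. The associated Dynkin diagram is a chain of 5 nodes with a fork of two nodes at one end (D_7), so the type is D_7 (the algebra so(14)).

D_7 (so(14))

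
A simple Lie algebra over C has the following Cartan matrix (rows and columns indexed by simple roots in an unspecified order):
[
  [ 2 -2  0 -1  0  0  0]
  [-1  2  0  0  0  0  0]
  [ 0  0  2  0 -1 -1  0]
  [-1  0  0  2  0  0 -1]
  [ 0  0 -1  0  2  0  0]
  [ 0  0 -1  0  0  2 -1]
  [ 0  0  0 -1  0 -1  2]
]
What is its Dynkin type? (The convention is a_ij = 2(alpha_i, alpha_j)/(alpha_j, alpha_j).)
B_7 (so(15))

The matrix has rank 7 with 2's on the diagonal. Reading the off-diagonal entries as Dynkin edges (a single edge where a_ij = a_ji = -1; a double or triple edge where a_ij * a_ji = 2 or 3), the diagram is a chain of 7 nodes with a double edge at one end; the terminal node there is the unique short simple root (B_7). One simple-root ordering that puts it in standard form is (alpha_5, alpha_3, alpha_6, alpha_7, alpha_4, alpha_1, alpha_2). So the algebra is type B_7, i.e. so(15).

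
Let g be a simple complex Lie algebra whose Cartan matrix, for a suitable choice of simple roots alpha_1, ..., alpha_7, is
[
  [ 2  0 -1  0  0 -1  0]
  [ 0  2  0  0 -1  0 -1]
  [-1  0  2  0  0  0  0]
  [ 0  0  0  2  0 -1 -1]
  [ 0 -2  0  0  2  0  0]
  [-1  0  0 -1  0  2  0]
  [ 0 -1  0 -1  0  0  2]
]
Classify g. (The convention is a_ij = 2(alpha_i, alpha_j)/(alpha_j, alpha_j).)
C_7

The matrix has rank 7 with 2's on the diagonal. Reading the off-diagonal entries as Dynkin edges (a single edge where a_ij = a_ji = -1; a double or triple edge where a_ij * a_ji = 2 or 3), the diagram is a chain of 7 nodes with a double edge at one end; the terminal node there is the unique long simple root (C_7). One simple-root ordering that puts it in standard form is (alpha_3, alpha_1, alpha_6, alpha_4, alpha_7, alpha_2, alpha_5). So the algebra is type C_7, i.e. sp(14).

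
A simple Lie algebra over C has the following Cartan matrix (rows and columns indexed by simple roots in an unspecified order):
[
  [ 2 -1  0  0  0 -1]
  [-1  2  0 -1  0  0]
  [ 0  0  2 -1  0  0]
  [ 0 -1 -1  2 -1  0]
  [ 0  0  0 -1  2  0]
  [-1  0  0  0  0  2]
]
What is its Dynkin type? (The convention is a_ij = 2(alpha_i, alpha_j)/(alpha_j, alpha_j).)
D_6 (so(12))

The matrix has rank 6 with 2's on the diagonal. Reading the off-diagonal entries as Dynkin edges (a single edge where a_ij = a_ji = -1; a double or triple edge where a_ij * a_ji = 2 or 3), the diagram is a chain of 4 nodes with a fork of two nodes at one end (D_6). One simple-root ordering that puts it in standard form is (alpha_6, alpha_1, alpha_2, alpha_4, alpha_3, alpha_5). So the algebra is type D_6, i.e. so(12).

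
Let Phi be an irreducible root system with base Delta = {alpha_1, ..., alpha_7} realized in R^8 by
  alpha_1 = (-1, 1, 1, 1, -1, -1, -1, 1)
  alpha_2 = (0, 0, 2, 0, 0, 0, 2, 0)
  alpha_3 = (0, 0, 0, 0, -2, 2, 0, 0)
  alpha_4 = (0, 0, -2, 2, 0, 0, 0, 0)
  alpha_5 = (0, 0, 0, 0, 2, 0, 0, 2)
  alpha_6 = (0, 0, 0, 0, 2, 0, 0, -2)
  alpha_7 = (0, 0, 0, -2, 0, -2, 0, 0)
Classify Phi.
E_7

Compute the Cartan integers a_ij = 2(alpha_i, alpha_j)/(alpha_j, alpha_j); the resulting 7x7 Cartan matrix is
[[2, 0, 0, 0, 0, -1, 0], [0, 2, 0, -1, 0, 0, 0], [0, 0, 2, 0, -1, -1, -1], [0, -1, 0, 2, 0, 0, -1], [0, 0, -1, 0, 2, 0, 0], [-1, 0, -1, 0, 0, 2, 0], [0, 0, -1, -1, 0, 0, 2]].
All simple roots have the same length, so the diagram is simply laced. The associated Dynkin diagram is a chain of 6 nodes with one extra node attached to the third node from one end (E_7), so the type is E_7.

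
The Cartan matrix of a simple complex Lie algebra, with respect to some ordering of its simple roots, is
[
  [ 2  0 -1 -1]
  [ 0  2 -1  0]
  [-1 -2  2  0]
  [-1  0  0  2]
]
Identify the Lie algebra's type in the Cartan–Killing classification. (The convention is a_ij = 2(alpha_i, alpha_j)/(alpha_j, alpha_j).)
B_4

The matrix has rank 4 with 2's on the diagonal. Reading the off-diagonal entries as Dynkin edges (a single edge where a_ij = a_ji = -1; a double or triple edge where a_ij * a_ji = 2 or 3), the diagram is a chain of 4 nodes with a double edge at one end; the terminal node there is the unique short simple root (B_4). One simple-root ordering that puts it in standard form is (alpha_4, alpha_1, alpha_3, alpha_2). So the algebra is type B_4, i.e. so(9).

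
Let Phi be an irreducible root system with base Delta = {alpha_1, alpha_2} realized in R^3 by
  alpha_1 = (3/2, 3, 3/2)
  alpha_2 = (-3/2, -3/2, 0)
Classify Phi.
Compute the Cartan integers a_ij = 2(alpha_i, alpha_j)/(alpha_j, alpha_j); the resulting 2x2 Cartan matrix is
[[2, -3], [-1, 2]].
The roots have two lengths (squared-length ratio 3:1); the short ones are alpha_{2}. The associated Dynkin diagram is two nodes joined by a triple edge (G_2), so the type is G_2.

G2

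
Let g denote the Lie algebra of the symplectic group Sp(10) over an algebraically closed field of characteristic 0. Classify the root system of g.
This is sp(10), which has dimension 10(10+1)/2 = 55 and rank 10/2 = 5. In the classification of classical Lie algebras, the symplectic algebra sp(2n) has type C_n; here n = 5, so the Dynkin diagram is a chain of 5 nodes with a double edge at one end; the terminal node there is the unique long simple root (C_5). Hence the type is C_5.

C5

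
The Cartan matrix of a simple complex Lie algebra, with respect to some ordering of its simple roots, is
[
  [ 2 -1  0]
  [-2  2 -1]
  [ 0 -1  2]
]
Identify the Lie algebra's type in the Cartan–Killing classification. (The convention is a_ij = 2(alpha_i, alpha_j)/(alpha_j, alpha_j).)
The matrix has rank 3 with 2's on the diagonal. Reading the off-diagonal entries as Dynkin edges (a single edge where a_ij = a_ji = -1; a double or triple edge where a_ij * a_ji = 2 or 3), the diagram is a chain of 3 nodes with a double edge at one end; the terminal node there is the unique short simple root (B_3). One simple-root ordering that puts it in standard form is (alpha_3, alpha_2, alpha_1). So the algebra is type B_3, i.e. so(7).

B_3 (so(7))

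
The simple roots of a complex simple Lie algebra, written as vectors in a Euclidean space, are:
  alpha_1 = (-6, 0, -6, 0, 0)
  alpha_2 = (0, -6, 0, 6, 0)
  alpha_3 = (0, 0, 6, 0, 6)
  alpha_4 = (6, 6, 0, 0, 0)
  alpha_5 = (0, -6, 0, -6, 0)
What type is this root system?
Compute the Cartan integers a_ij = 2(alpha_i, alpha_j)/(alpha_j, alpha_j); the resulting 5x5 Cartan matrix is
[[2, 0, -1, -1, 0], [0, 2, 0, -1, 0], [-1, 0, 2, 0, 0], [-1, -1, 0, 2, -1], [0, 0, 0, -1, 2]].
All simple roots have the same length, so the diagram is simply laced. The associated Dynkin diagram is a chain of 3 nodes with a fork of two nodes at one end (D_5), so the type is D_5 (the algebra so(10)).

D_5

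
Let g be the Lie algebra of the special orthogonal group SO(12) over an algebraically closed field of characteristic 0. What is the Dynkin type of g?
This is so(12) with 12 even, which has dimension 12(12-1)/2 = 66 and rank 12/2 = 6. In the classification of classical Lie algebras, the orthogonal algebra so(2n) in an even number of variables has type D_n; here n = 6, so the Dynkin diagram is a chain of 4 nodes with a fork of two nodes at one end (D_6). Hence the type is D_6.

D6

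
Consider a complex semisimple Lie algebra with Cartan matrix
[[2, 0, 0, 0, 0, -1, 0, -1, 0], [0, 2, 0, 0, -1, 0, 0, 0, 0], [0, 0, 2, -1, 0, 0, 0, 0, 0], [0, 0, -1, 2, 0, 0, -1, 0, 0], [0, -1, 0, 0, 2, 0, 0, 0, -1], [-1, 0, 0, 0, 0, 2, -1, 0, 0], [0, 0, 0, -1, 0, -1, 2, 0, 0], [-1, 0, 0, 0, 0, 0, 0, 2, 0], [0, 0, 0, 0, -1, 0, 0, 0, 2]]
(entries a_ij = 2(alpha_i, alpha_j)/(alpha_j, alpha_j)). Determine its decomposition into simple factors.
The diagram associated to this matrix has two connected components: the simple roots {alpha_2, alpha_5, alpha_9} form a chain of 3 nodes with single edges (A_3), and {alpha_1, alpha_3, alpha_4, alpha_6, alpha_7, alpha_8} form a chain of 6 nodes with single edges (A_6). A semisimple Lie algebra decomposes uniquely as the direct sum of simple ideals, one per connected component of its Dynkin diagram, so g ≅ A_3 ⊕ A_6 (dimension 15 + 48 = 63).

A_3 (sl(4)) + A_6 (sl(7))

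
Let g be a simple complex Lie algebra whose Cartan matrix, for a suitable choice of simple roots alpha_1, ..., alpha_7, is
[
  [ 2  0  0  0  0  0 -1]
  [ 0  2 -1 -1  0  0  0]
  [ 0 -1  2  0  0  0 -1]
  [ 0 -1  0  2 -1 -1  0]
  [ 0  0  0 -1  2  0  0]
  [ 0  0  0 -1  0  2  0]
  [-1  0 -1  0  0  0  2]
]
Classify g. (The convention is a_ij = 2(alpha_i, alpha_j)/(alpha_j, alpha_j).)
The matrix has rank 7 with 2's on the diagonal. Reading the off-diagonal entries as Dynkin edges (a single edge where a_ij = a_ji = -1; a double or triple edge where a_ij * a_ji = 2 or 3), the diagram is a chain of 5 nodes with a fork of two nodes at one end (D_7). One simple-root ordering that puts it in standard form is (alpha_1, alpha_7, alpha_3, alpha_2, alpha_4, alpha_6, alpha_5). So the algebra is type D_7, i.e. so(14).

D_7 (so(14))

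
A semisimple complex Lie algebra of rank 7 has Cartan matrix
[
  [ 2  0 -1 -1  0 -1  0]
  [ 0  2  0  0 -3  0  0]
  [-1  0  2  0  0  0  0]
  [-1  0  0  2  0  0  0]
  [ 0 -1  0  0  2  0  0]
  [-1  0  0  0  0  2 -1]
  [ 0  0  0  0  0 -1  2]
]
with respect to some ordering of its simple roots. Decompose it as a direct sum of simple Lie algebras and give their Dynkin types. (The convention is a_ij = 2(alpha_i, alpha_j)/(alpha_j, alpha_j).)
D5 ⊕ G2

The diagram associated to this matrix has two connected components: the simple roots {alpha_1, alpha_3, alpha_4, alpha_6, alpha_7} form a chain of 3 nodes with a fork of two nodes at one end (D_5), and {alpha_2, alpha_5} form two nodes joined by a triple edge (G_2). A semisimple Lie algebra decomposes uniquely as the direct sum of simple ideals, one per connected component of its Dynkin diagram, so g ≅ D_5 ⊕ G_2 (dimension 45 + 14 = 59).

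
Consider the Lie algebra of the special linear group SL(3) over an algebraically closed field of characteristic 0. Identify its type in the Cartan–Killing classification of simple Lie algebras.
type A_2

This is sl(3), which has dimension 3^2 - 1 = 8 and rank 3 - 1 = 2 (a Cartan subalgebra is the diagonal traceless matrices). In the classification of classical Lie algebras, the special linear algebra sl(n+1) has type A_n; here n = 2, so the Dynkin diagram is a chain of 2 nodes with single edges (A_2). Hence the type is A_2.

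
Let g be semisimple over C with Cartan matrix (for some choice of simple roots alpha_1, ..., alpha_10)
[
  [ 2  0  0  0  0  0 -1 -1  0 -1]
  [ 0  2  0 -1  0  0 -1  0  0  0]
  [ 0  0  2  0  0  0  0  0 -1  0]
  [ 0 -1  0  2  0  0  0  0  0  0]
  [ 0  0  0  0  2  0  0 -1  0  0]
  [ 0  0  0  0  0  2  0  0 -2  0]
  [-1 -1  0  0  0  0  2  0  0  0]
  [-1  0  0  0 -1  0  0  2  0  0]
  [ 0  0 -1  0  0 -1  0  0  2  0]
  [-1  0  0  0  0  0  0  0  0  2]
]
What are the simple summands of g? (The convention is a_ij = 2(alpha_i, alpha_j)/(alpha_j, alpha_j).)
The diagram associated to this matrix has two connected components: the simple roots {alpha_3, alpha_6, alpha_9} form a chain of 3 nodes with a double edge at one end; the terminal node there is the unique long simple root (C_3), and {alpha_1, alpha_2, alpha_4, alpha_5, alpha_7, alpha_8, alpha_10} form a chain of 6 nodes with one extra node attached to the third node from one end (E_7). A semisimple Lie algebra decomposes uniquely as the direct sum of simple ideals, one per connected component of its Dynkin diagram, so g ≅ C_3 ⊕ E_7 (dimension 21 + 133 = 154).

C3 + E7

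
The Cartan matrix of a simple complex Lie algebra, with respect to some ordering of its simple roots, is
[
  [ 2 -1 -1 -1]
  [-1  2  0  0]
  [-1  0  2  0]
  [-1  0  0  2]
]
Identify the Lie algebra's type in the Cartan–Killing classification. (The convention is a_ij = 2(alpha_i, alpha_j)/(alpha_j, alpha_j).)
D4

The matrix has rank 4 with 2's on the diagonal. Reading the off-diagonal entries as Dynkin edges (a single edge where a_ij = a_ji = -1; a double or triple edge where a_ij * a_ji = 2 or 3), the diagram is a chain of 2 nodes with a fork of two nodes at one end (D_4). One simple-root ordering that puts it in standard form is (alpha_4, alpha_1, alpha_2, alpha_3). So the algebra is type D_4, i.e. so(8).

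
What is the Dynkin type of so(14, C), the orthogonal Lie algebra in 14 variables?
This is so(14) with 14 even, which has dimension 14(14-1)/2 = 91 and rank 14/2 = 7. In the classification of classical Lie algebras, the orthogonal algebra so(2n) in an even number of variables has type D_n; here n = 7, so the Dynkin diagram is a chain of 5 nodes with a fork of two nodes at one end (D_7). Hence the type is D_7.

D_7 (so(14))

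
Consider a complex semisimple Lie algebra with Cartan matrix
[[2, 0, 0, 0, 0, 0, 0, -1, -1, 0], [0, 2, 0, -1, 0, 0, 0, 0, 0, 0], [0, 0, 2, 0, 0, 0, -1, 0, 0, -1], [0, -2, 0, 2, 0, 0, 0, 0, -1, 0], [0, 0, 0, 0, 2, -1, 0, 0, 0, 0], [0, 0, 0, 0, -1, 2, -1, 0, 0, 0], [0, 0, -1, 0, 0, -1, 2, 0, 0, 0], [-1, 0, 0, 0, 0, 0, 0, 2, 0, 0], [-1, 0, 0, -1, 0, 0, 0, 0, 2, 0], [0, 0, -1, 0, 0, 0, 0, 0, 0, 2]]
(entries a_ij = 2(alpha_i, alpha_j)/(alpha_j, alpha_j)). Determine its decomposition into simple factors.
A_5 ⊕ B_5

The diagram associated to this matrix has two connected components: the simple roots {alpha_3, alpha_5, alpha_6, alpha_7, alpha_10} form a chain of 5 nodes with single edges (A_5), and {alpha_1, alpha_2, alpha_4, alpha_8, alpha_9} form a chain of 5 nodes with a double edge at one end; the terminal node there is the unique short simple root (B_5). A semisimple Lie algebra decomposes uniquely as the direct sum of simple ideals, one per connected component of its Dynkin diagram, so g ≅ A_5 ⊕ B_5 (dimension 35 + 55 = 90).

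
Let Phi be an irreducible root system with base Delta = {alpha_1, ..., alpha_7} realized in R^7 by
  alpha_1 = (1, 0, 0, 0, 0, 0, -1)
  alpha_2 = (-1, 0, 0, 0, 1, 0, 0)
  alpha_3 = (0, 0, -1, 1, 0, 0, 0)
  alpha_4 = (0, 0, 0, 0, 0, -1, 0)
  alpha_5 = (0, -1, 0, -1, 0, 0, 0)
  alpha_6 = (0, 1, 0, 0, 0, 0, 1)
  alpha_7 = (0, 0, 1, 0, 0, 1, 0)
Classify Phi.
Compute the Cartan integers a_ij = 2(alpha_i, alpha_j)/(alpha_j, alpha_j); the resulting 7x7 Cartan matrix is
[[2, -1, 0, 0, 0, -1, 0], [-1, 2, 0, 0, 0, 0, 0], [0, 0, 2, 0, -1, 0, -1], [0, 0, 0, 2, 0, 0, -1], [0, 0, -1, 0, 2, -1, 0], [-1, 0, 0, 0, -1, 2, 0], [0, 0, -1, -2, 0, 0, 2]].
The roots have two lengths (squared-length ratio 2:1); the short ones are alpha_{4}. The associated Dynkin diagram is a chain of 7 nodes with a double edge at one end; the terminal node there is the unique short simple root (B_7), so the type is B_7 (the algebra so(15)).

B7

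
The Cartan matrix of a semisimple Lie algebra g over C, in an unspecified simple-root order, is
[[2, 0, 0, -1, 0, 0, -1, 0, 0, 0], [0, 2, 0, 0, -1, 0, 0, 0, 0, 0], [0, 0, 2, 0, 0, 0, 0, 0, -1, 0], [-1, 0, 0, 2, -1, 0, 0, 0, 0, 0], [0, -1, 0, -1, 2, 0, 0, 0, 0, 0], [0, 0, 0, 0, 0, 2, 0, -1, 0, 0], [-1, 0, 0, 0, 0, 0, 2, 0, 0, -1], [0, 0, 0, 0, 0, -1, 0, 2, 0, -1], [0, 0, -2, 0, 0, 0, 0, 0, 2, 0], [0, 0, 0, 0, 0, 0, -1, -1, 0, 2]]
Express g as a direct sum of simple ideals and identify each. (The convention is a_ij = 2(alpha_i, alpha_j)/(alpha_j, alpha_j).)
The diagram associated to this matrix has two connected components: the simple roots {alpha_1, alpha_2, alpha_4, alpha_5, alpha_6, alpha_7, alpha_8, alpha_10} form a chain of 8 nodes with single edges (A_8), and {alpha_3, alpha_9} form a chain of 2 nodes with a double edge at one end; the terminal node there is the unique short simple root (B_2). A semisimple Lie algebra decomposes uniquely as the direct sum of simple ideals, one per connected component of its Dynkin diagram, so g ≅ A_8 ⊕ B_2 (dimension 80 + 10 = 90).

type A_8 ⊕ type B_2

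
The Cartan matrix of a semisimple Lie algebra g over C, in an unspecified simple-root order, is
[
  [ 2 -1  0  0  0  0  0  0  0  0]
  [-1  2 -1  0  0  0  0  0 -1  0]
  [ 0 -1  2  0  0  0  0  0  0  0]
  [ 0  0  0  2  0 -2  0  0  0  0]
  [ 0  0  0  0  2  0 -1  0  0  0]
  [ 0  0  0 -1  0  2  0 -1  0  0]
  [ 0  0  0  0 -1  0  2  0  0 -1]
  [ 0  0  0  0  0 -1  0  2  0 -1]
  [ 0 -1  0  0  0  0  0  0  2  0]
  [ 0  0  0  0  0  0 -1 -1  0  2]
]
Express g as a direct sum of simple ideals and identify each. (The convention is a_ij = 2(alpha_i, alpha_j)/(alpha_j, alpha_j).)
The diagram associated to this matrix has two connected components: the simple roots {alpha_4, alpha_5, alpha_6, alpha_7, alpha_8, alpha_10} form a chain of 6 nodes with a double edge at one end; the terminal node there is the unique long simple root (C_6), and {alpha_1, alpha_2, alpha_3, alpha_9} form a chain of 2 nodes with a fork of two nodes at one end (D_4). A semisimple Lie algebra decomposes uniquely as the direct sum of simple ideals, one per connected component of its Dynkin diagram, so g ≅ C_6 ⊕ D_4 (dimension 78 + 28 = 106).

type C_6 + type D_4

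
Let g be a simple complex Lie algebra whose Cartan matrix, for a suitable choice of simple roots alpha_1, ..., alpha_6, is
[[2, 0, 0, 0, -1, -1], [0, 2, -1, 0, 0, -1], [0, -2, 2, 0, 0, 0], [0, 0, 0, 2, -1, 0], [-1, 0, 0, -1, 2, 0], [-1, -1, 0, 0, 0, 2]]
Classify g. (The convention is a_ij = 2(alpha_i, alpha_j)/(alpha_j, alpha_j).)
C_6 (sp(12))

The matrix has rank 6 with 2's on the diagonal. Reading the off-diagonal entries as Dynkin edges (a single edge where a_ij = a_ji = -1; a double or triple edge where a_ij * a_ji = 2 or 3), the diagram is a chain of 6 nodes with a double edge at one end; the terminal node there is the unique long simple root (C_6). One simple-root ordering that puts it in standard form is (alpha_4, alpha_5, alpha_1, alpha_6, alpha_2, alpha_3). So the algebra is type C_6, i.e. sp(12).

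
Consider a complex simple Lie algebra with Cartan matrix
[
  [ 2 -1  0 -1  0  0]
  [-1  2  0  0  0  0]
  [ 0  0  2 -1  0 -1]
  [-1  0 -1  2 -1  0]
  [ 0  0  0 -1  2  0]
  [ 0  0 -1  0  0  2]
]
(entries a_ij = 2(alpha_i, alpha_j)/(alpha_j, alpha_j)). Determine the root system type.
The matrix has rank 6 with 2's on the diagonal. Reading the off-diagonal entries as Dynkin edges (a single edge where a_ij = a_ji = -1; a double or triple edge where a_ij * a_ji = 2 or 3), the diagram is a chain of 5 nodes with one extra node attached to the third node from one end (E_6). One simple-root ordering that puts it in standard form is (alpha_6, alpha_5, alpha_3, alpha_4, alpha_1, alpha_2). So the algebra is type E_6.

E_6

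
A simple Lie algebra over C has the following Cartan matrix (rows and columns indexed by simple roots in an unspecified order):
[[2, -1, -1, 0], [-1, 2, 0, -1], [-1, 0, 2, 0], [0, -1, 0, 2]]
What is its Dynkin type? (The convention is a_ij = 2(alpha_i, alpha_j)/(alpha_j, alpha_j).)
The matrix has rank 4 with 2's on the diagonal. Reading the off-diagonal entries as Dynkin edges (a single edge where a_ij = a_ji = -1; a double or triple edge where a_ij * a_ji = 2 or 3), the diagram is a chain of 4 nodes with single edges (A_4). One simple-root ordering that puts it in standard form is (alpha_3, alpha_1, alpha_2, alpha_4). So the algebra is type A_4, i.e. sl(5).

A_4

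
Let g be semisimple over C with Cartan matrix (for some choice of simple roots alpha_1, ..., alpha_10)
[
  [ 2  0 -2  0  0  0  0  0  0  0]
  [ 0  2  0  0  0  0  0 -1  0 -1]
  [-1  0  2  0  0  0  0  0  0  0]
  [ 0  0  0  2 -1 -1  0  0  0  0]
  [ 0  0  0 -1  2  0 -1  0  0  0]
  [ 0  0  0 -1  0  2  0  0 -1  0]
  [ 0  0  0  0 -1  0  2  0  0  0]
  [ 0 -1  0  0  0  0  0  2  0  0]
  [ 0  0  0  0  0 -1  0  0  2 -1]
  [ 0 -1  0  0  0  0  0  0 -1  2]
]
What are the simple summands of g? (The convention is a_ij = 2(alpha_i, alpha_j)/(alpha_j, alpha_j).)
A_8 (sl(9)) + B_2 (so(5))

The diagram associated to this matrix has two connected components: the simple roots {alpha_2, alpha_4, alpha_5, alpha_6, alpha_7, alpha_8, alpha_9, alpha_10} form a chain of 8 nodes with single edges (A_8), and {alpha_1, alpha_3} form a chain of 2 nodes with a double edge at one end; the terminal node there is the unique short simple root (B_2). A semisimple Lie algebra decomposes uniquely as the direct sum of simple ideals, one per connected component of its Dynkin diagram, so g ≅ A_8 ⊕ B_2 (dimension 80 + 10 = 90).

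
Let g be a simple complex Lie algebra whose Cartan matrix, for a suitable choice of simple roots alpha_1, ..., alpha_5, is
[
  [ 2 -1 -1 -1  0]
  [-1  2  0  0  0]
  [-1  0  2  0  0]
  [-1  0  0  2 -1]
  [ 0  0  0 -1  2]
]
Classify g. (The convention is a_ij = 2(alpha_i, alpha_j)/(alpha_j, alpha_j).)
The matrix has rank 5 with 2's on the diagonal. Reading the off-diagonal entries as Dynkin edges (a single edge where a_ij = a_ji = -1; a double or triple edge where a_ij * a_ji = 2 or 3), the diagram is a chain of 3 nodes with a fork of two nodes at one end (D_5). One simple-root ordering that puts it in standard form is (alpha_5, alpha_4, alpha_1, alpha_3, alpha_2). So the algebra is type D_5, i.e. so(10).

D5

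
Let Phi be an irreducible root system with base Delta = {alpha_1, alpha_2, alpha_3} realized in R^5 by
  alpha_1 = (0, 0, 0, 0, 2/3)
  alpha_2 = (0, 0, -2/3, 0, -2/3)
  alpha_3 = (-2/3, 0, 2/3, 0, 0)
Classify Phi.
Compute the Cartan integers a_ij = 2(alpha_i, alpha_j)/(alpha_j, alpha_j); the resulting 3x3 Cartan matrix is
[[2, -1, 0], [-2, 2, -1], [0, -1, 2]].
The roots have two lengths (squared-length ratio 2:1); the short ones are alpha_{1}. The associated Dynkin diagram is a chain of 3 nodes with a double edge at one end; the terminal node there is the unique short simple root (B_3), so the type is B_3 (the algebra so(7)).

type B_3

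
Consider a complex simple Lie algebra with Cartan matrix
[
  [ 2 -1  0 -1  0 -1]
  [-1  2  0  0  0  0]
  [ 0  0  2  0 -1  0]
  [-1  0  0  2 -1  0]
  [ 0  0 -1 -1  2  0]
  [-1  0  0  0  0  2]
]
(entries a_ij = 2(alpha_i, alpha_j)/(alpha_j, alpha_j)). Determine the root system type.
The matrix has rank 6 with 2's on the diagonal. Reading the off-diagonal entries as Dynkin edges (a single edge where a_ij = a_ji = -1; a double or triple edge where a_ij * a_ji = 2 or 3), the diagram is a chain of 4 nodes with a fork of two nodes at one end (D_6). One simple-root ordering that puts it in standard form is (alpha_3, alpha_5, alpha_4, alpha_1, alpha_6, alpha_2). So the algebra is type D_6, i.e. so(12).

D_6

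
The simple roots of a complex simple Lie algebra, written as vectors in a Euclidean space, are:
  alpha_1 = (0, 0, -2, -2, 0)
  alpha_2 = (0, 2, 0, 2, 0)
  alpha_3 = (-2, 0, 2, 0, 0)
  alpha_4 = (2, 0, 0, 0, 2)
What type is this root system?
A4

Compute the Cartan integers a_ij = 2(alpha_i, alpha_j)/(alpha_j, alpha_j); the resulting 4x4 Cartan matrix is
[[2, -1, -1, 0], [-1, 2, 0, 0], [-1, 0, 2, -1], [0, 0, -1, 2]].
All simple roots have the same length, so the diagram is simply laced. The associated Dynkin diagram is a chain of 4 nodes with single edges (A_4), so the type is A_4 (the algebra sl(5)).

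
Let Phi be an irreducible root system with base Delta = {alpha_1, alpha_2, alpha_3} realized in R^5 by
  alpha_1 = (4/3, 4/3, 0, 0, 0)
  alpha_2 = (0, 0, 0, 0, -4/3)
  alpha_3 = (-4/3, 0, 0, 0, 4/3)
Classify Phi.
Compute the Cartan integers a_ij = 2(alpha_i, alpha_j)/(alpha_j, alpha_j); the resulting 3x3 Cartan matrix is
[[2, 0, -1], [0, 2, -1], [-1, -2, 2]].
The roots have two lengths (squared-length ratio 2:1); the short ones are alpha_{2}. The associated Dynkin diagram is a chain of 3 nodes with a double edge at one end; the terminal node there is the unique short simple root (B_3), so the type is B_3 (the algebra so(7)).

B_3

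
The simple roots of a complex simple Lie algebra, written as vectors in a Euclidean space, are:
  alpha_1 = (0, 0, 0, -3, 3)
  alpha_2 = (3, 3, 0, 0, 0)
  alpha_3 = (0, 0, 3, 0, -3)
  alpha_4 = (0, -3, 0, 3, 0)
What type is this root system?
Compute the Cartan integers a_ij = 2(alpha_i, alpha_j)/(alpha_j, alpha_j); the resulting 4x4 Cartan matrix is
[[2, 0, -1, -1], [0, 2, 0, -1], [-1, 0, 2, 0], [-1, -1, 0, 2]].
All simple roots have the same length, so the diagram is simply laced. The associated Dynkin diagram is a chain of 4 nodes with single edges (A_4), so the type is A_4 (the algebra sl(5)).

A_4 (sl(5))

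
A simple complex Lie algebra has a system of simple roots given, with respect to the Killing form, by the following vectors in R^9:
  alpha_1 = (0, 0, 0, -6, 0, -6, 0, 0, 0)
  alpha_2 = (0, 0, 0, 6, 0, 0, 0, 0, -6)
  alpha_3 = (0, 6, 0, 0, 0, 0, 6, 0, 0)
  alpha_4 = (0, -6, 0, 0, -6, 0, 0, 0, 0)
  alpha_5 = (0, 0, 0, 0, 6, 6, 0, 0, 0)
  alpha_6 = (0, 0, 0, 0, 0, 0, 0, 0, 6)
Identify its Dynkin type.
Compute the Cartan integers a_ij = 2(alpha_i, alpha_j)/(alpha_j, alpha_j); the resulting 6x6 Cartan matrix is
[[2, -1, 0, 0, -1, 0], [-1, 2, 0, 0, 0, -2], [0, 0, 2, -1, 0, 0], [0, 0, -1, 2, -1, 0], [-1, 0, 0, -1, 2, 0], [0, -1, 0, 0, 0, 2]].
The roots have two lengths (squared-length ratio 2:1); the short ones are alpha_{6}. The associated Dynkin diagram is a chain of 6 nodes with a double edge at one end; the terminal node there is the unique short simple root (B_6), so the type is B_6 (the algebra so(13)).

B6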